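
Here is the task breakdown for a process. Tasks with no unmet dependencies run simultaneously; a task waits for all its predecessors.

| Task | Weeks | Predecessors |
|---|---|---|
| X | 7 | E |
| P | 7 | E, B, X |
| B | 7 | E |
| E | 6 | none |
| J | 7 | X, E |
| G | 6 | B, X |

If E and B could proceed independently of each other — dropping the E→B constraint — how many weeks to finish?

Original critical path: E→B→P = 6+7+7 = 20 ⇒ 20 weeks.
Without E→B, B's earliest start moves from 6 to 0.
After: E→X→P = 6+7+7 = 20 → 20 weeks.

20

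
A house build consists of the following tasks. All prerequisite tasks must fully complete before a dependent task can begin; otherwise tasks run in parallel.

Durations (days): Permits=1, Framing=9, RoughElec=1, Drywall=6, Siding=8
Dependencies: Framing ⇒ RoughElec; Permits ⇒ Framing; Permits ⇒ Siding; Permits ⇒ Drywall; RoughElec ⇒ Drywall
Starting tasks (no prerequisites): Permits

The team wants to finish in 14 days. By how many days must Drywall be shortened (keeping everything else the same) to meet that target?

Current finish: 17 days; target: 14.
Drywall is on every critical path, so each day cut from Drywall cuts the finish by one (this holds down to a finish of 12).
Need 17 − 14 = 3 days off Drywall → Drywall becomes 3 days, finish becomes 14.

3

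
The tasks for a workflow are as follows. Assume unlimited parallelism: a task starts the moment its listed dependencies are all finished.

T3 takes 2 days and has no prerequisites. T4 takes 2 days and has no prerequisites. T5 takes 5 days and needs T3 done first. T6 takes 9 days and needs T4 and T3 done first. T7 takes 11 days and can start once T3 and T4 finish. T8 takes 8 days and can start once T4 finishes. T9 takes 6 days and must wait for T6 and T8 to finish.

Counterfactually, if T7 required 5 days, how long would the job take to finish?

Actual critical path: T3→T6→T9 = 2+9+6 = 17 ⇒ 17 days.
T7 has 4 days of float (longest path through it is 13).
That remains the longest chain; total 17 days.

17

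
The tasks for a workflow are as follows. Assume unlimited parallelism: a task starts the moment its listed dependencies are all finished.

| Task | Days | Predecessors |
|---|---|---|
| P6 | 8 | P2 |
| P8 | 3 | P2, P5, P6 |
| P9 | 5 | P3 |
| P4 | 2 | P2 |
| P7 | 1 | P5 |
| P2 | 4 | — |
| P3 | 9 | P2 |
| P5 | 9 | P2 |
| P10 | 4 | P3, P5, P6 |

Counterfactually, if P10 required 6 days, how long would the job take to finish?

19

As given, the longest chain is P2→P3→P9 = 4+9+5 = 18, so the finish is 18 days.
P10 has 1 day of float (longest path through it is 17).
The binding chain switches to P2→P3→P10 = 4+9+6 = 19; finish 19 days.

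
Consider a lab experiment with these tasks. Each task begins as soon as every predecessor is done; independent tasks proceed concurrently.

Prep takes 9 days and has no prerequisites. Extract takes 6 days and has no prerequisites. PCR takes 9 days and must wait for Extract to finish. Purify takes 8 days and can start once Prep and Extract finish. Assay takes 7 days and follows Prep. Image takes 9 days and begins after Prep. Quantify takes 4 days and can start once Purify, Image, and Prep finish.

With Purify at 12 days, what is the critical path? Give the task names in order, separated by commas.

Prep, Purify, Quantify

As given, the longest chain is Prep→Image→Quantify = 9+9+4 = 22, so the finish is 22 days.
Purify has 1 day of float (longest path through it is 21).
The binding chain switches to Prep→Purify→Quantify = 9+12+4 = 25; finish 25 days.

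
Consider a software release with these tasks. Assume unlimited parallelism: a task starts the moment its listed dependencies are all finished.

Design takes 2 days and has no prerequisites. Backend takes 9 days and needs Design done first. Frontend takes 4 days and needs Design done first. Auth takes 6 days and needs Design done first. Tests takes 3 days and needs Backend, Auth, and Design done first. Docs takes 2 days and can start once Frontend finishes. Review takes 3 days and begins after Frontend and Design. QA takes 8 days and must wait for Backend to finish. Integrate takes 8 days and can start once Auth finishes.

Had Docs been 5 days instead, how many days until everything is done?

As given, the longest chain is Design→Backend→QA = 2+9+8 = 19, so the finish is 19 days.
The longest path through Docs is only 8 days, so Docs has float 11.
That remains the longest chain; total 19 days.

19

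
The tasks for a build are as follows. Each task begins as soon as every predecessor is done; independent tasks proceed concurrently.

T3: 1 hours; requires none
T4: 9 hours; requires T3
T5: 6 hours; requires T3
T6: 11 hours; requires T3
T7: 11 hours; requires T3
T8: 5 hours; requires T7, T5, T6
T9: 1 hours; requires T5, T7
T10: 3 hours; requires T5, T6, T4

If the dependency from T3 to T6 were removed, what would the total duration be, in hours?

17

With the dependency in place, T3→T6→T8 = 1+11+5 = 17 sets the finish at 17 hours.
Without T3→T6, T6's earliest start moves from 1 to 0.
After: T3→T7→T8 = 1+11+5 = 17 → 17 hours.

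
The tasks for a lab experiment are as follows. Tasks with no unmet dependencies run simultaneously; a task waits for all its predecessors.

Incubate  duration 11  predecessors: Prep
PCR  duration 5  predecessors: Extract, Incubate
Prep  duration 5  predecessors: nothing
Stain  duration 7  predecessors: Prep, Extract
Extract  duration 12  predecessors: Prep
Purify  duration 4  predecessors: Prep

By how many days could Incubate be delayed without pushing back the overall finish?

3

Critical path: Prep→Extract→Stain = 5+12+7 = 24, so the finish is 24 days.
The longest chain containing Incubate totals 21 days.
Slack of Incubate = 8 − 5 = 3 days.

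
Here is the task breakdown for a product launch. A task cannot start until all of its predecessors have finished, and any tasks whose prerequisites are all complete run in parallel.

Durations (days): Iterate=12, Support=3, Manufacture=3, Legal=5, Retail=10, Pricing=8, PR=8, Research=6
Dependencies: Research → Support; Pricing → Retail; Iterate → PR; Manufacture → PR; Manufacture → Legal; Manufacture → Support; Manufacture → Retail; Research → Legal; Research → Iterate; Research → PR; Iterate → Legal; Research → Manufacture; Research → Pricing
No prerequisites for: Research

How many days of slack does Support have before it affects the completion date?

14

Critical path: Research→Iterate→PR = 6+12+8 = 26, so the finish is 26 days.
Longest path through Support: 12 days (earliest finish 12, latest finish 26).
Float = 26 − 12 = 14.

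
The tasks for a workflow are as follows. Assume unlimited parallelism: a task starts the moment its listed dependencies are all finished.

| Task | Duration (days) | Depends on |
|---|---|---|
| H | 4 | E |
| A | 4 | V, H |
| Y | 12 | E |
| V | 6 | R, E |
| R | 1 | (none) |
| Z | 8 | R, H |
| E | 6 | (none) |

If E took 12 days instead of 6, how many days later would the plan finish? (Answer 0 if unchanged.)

Critical path before the change: E→Y = 6+12 = 18 giving 18 days.
E lies on that path, so at 12 days the path becomes 24 days.
No other chain overtakes it, so the finish is 24 days.
Change in finish: 24 − 18 = +6 days.

6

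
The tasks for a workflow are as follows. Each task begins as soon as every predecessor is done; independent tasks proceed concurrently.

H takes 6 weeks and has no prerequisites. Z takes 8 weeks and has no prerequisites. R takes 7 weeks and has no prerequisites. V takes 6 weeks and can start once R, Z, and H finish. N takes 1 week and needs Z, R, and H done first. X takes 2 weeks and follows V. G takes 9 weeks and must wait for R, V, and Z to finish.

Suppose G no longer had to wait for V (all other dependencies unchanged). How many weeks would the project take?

Original critical path: Z→V→G = 8+6+9 = 23 ⇒ 23 weeks.
Without V→G, G's earliest start moves from 14 to 8.
After: Z→G = 8+9 = 17 → 17 weeks.

17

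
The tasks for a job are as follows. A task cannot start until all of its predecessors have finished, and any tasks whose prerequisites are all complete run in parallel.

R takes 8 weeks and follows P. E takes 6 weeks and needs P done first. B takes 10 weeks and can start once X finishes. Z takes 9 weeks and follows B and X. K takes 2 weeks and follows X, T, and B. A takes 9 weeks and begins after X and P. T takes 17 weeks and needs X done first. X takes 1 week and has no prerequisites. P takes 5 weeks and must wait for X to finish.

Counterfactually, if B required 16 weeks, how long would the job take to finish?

26

Actual critical path: X→B→Z = 1+10+9 = 20 ⇒ 20 weeks.
B is on the critical path; changing it to 16 makes that path 26 weeks.
No other chain overtakes it, so the finish is 26 weeks.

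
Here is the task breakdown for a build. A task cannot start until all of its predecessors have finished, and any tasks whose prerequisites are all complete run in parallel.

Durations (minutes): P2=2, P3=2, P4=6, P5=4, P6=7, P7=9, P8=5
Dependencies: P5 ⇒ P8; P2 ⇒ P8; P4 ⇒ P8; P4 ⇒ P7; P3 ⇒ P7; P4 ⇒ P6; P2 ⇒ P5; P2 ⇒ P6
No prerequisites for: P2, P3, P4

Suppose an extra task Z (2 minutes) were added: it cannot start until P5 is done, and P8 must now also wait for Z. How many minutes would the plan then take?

Originally the plan takes 15 minutes.
With Z inserted, P8 now waits for max(P2, P4, P5, Z).
New critical path: P4→P7 = 6+9 = 15 ⇒ 15 minutes.

15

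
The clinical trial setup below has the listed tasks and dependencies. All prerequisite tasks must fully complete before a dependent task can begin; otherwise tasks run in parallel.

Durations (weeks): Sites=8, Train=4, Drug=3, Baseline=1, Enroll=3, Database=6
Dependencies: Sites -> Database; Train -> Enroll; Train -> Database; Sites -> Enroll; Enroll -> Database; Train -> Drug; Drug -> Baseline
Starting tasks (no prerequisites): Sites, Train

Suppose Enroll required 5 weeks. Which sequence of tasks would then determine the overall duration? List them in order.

Critical path before the change: Sites→Enroll→Database = 8+3+6 = 17 giving 17 weeks.
Enroll lies on that path, so at 5 weeks the path becomes 19 weeks.
The critical path is still Sites→Enroll→Database; finish is now 19 weeks.

Sites, Enroll, Database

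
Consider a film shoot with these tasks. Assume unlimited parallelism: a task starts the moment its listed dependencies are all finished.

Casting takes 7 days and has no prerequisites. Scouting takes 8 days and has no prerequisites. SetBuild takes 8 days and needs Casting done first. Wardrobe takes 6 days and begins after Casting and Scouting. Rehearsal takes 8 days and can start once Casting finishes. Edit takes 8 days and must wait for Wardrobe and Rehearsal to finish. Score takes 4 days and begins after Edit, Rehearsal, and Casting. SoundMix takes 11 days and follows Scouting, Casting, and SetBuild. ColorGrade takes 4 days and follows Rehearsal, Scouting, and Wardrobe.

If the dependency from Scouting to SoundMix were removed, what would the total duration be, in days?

27

Before: longest chain Casting→Rehearsal→Edit→Score = 7+8+8+4 = 27, finish 27.
Dropping Scouting→SoundMix doesn't change SoundMix's earliest start (15); another predecessor still binds.
The longest chain is now Casting→Rehearsal→Edit→Score = 7+8+8+4 = 27, so the schedule takes 27 days.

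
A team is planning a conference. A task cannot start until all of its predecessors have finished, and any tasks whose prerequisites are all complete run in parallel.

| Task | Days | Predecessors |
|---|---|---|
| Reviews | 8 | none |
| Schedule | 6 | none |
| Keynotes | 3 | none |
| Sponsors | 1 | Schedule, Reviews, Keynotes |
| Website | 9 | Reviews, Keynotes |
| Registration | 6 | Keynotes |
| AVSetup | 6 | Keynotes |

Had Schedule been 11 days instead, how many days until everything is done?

Critical path before the change: Reviews→Website = 8+9 = 17 giving 17 days.
The longest path through Schedule is only 7 days, so Schedule has float 10.
The critical path is still Reviews→Website; finish is now 17 days.

17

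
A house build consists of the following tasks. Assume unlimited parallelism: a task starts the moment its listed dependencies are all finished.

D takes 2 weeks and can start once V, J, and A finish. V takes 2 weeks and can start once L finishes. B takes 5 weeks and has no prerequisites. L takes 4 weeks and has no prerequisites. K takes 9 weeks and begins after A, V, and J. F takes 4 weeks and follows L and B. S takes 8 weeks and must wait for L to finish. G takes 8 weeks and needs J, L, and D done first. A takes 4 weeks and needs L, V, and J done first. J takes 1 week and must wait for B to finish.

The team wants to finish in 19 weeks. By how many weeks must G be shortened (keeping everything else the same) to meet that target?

1

Current finish: 20 weeks; target: 19.
G is on every critical path, so each week cut from G cuts the finish by one (this holds down to a finish of 19).
Need 20 − 19 = 1 week off G → G becomes 7 weeks, finish becomes 19.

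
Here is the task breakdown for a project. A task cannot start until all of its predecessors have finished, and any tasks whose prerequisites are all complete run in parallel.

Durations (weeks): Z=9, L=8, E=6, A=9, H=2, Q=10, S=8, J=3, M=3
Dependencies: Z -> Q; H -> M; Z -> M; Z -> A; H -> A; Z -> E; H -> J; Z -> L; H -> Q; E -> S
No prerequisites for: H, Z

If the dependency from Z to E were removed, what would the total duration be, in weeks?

Before: longest chain Z→E→S = 9+6+8 = 23, finish 23.
Without Z→E, E's earliest start moves from 9 to 0.
The longest chain is now Z→Q = 9+10 = 19, so the plan takes 19 weeks.

19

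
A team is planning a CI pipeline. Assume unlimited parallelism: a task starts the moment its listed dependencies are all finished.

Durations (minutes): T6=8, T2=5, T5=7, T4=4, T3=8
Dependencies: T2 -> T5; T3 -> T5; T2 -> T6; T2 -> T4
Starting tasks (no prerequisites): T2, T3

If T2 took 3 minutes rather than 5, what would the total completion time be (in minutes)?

15

As given, the longest chain is T3→T5 = 8+7 = 15, so the finish is 15 minutes.
T2 has 2 minutes of float (longest path through it is 13).
That remains the longest chain; total 15 minutes.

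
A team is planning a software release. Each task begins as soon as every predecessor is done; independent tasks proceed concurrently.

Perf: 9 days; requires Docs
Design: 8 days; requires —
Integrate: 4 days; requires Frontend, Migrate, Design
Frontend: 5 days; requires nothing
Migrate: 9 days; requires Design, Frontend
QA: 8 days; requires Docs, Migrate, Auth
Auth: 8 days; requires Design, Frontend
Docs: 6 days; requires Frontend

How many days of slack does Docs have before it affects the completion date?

5

The longest chain is Design→Migrate→QA = 8+9+8 = 25; overall finish 25 days.
The longest chain containing Docs totals 20 days.
Slack of Docs = 10 − 5 = 5 days.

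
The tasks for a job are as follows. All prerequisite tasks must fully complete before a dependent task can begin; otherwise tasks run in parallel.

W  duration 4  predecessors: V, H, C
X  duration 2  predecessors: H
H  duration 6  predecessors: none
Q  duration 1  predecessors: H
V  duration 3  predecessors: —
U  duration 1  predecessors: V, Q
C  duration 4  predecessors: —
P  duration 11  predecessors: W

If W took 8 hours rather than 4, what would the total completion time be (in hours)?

The binding path is H→W→P = 6+4+11 = 21; finish at 21 hours.
W is on the critical path; changing it to 8 makes that path 25 hours.
No other chain overtakes it, so the finish is 25 hours.

25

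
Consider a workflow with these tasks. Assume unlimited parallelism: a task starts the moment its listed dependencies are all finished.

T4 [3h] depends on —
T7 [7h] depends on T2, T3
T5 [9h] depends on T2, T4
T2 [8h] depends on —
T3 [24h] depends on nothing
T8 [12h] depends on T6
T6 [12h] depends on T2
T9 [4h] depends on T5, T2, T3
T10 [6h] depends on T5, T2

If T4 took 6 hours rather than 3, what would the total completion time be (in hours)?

Critical path before the change: T2→T6→T8 = 8+12+12 = 32 giving 32 hours.
The longest path through T4 is only 18 hours, so T4 has float 14.
No other chain overtakes it, so the finish is 32 hours.

32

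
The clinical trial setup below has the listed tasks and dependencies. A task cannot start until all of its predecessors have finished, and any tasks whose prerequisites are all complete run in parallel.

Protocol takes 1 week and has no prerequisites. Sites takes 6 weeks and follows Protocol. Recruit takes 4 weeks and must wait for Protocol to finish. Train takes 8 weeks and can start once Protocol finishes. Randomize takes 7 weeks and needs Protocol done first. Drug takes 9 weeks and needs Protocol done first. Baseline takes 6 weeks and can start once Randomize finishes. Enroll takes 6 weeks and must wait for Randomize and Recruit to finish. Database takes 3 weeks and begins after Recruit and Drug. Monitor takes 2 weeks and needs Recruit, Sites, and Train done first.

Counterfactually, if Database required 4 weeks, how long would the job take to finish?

Critical path before the change: Protocol→Randomize→Baseline = 1+7+6 = 14 giving 14 weeks.
The longest path through Database is only 13 weeks, so Database has float 1.
No other chain overtakes it, so the finish is 14 weeks.

14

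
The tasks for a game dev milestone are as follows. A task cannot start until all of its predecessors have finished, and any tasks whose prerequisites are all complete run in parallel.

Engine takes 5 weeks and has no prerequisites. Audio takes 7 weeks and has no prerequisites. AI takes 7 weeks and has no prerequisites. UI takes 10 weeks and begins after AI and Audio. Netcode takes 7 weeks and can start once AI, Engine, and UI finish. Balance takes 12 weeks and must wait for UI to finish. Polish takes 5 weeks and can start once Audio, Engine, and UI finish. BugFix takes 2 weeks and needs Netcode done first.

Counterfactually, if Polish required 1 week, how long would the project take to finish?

Baseline: Audio→UI→Balance = 7+10+12 = 29 → 29 weeks.
The longest path through Polish is only 22 weeks, so Polish has float 7.
That remains the longest chain; total 29 weeks.

29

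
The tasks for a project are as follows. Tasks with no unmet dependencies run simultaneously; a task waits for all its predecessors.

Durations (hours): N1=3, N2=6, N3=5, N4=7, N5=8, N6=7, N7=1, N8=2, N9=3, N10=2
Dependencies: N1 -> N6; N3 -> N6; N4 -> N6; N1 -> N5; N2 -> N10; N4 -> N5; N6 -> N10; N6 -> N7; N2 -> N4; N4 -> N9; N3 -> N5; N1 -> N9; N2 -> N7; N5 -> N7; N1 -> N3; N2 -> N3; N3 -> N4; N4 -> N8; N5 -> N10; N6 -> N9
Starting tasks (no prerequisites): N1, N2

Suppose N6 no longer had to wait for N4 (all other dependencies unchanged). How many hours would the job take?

Original critical path: N2→N3→N4→N5→N10 = 6+5+7+8+2 = 28 ⇒ 28 hours.
Without N4→N6, N6's earliest start moves from 18 to 11.
New critical path: N2→N3→N4→N5→N10 = 6+5+7+8+2 = 28 ⇒ 28 hours.

28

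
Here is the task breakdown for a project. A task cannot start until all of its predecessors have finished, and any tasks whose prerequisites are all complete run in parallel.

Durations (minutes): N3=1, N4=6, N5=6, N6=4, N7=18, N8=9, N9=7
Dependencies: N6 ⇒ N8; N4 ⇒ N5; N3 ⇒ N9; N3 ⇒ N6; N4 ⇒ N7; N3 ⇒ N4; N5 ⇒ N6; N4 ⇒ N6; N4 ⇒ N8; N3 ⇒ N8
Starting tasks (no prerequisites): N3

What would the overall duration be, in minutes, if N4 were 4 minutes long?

24

Baseline: N3→N4→N5→N6→N8 = 1+6+6+4+9 = 26 → 26 minutes.
N4 is on the critical path; changing it to 4 makes that path 24 minutes.
No other chain overtakes it, so the finish is 24 minutes.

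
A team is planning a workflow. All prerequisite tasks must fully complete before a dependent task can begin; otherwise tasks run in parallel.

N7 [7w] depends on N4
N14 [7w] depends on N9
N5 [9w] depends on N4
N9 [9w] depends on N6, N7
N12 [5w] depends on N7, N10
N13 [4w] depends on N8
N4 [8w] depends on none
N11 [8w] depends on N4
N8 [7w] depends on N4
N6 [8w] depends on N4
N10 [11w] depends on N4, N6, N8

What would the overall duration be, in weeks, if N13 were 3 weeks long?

Critical path before the change: N4→N6→N9→N14 = 8+8+9+7 = 32 giving 32 weeks.
N13 is off the critical path — its longest chain is 19 weeks, giving 13 of slack.
No other chain overtakes it, so the finish is 32 weeks.

32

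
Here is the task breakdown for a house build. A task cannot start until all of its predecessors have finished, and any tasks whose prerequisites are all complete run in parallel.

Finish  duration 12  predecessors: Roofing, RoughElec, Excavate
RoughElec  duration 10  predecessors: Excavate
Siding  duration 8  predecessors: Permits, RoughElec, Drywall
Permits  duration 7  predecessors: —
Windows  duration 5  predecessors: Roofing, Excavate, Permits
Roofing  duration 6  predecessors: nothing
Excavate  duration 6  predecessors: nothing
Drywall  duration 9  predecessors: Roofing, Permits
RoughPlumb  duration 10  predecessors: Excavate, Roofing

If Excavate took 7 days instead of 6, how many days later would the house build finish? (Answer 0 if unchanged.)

1

Critical path before the change: Excavate→RoughElec→Finish = 6+10+12 = 28 giving 28 days.
Since Excavate is critical, the +1 change carries straight to that chain (now 29 days).
No other chain overtakes it, so the finish is 29 days.
Change in finish: 29 − 28 = +1 days.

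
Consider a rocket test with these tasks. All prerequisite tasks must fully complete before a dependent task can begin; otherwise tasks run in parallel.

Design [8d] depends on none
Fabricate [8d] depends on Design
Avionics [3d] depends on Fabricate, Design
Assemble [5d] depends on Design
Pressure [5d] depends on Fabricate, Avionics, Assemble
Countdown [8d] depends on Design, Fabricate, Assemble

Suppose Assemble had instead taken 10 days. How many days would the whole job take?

Critical path before the change: Design→Fabricate→Avionics→Pressure = 8+8+3+5 = 24 giving 24 days.
Assemble has 3 days of float (longest path through it is 21).
Now Design→Assemble→Countdown = 8+10+8 = 26 is longest, so the finish becomes 26 days.

26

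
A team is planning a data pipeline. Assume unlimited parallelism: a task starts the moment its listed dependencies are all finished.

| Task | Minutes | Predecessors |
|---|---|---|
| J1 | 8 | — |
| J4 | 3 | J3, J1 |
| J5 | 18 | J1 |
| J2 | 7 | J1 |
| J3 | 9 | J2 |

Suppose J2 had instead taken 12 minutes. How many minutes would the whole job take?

32

The binding path is J1→J2→J3→J4 = 8+7+9+3 = 27; finish at 27 minutes.
J2 lies on that path, so at 12 minutes the path becomes 32 minutes.
The critical path is still J1→J2→J3→J4; finish is now 32 minutes.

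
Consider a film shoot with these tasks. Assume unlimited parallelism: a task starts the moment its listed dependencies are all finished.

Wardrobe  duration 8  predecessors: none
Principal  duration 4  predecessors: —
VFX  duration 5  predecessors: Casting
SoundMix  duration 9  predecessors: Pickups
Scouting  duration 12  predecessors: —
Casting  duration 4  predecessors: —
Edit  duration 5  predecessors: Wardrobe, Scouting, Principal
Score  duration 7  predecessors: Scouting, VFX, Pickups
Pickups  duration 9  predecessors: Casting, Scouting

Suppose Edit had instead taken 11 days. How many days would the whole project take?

30

The binding path is Scouting→Pickups→SoundMix = 12+9+9 = 30; finish at 30 days.
Edit has 13 days of float (longest path through it is 17).
The critical path is still Scouting→Pickups→SoundMix; finish is now 30 days.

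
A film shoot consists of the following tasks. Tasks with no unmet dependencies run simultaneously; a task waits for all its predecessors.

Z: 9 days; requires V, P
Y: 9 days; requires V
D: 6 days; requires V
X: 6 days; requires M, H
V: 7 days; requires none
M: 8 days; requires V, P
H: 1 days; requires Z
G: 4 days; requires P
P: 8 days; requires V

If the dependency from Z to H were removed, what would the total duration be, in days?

29

Original critical path: V→P→Z→H→X = 7+8+9+1+6 = 31 ⇒ 31 days.
Without Z→H, H's earliest start moves from 24 to 0.
New critical path: V→P→M→X = 7+8+8+6 = 29 ⇒ 29 days.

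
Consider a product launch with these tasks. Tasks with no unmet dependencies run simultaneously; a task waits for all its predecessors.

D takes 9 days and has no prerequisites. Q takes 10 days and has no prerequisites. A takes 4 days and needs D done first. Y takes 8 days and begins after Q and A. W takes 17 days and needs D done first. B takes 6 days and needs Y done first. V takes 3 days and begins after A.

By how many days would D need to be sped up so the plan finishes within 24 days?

Current finish: 27 days; target: 24.
D is on every critical path, so each day cut from D cuts the finish by one (this holds down to a finish of 24).
Need 27 − 24 = 3 days off D → D becomes 6 days, finish becomes 24.

3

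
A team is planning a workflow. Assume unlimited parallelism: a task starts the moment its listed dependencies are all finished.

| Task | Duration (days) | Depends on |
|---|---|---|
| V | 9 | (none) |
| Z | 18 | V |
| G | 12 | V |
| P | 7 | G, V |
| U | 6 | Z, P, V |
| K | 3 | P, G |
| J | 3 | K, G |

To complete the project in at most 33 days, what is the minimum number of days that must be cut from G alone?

Current finish: 34 days; target: 33.
G is on every critical path, so each day cut from G cuts the finish by one (this holds down to a finish of 33).
Need 34 − 33 = 1 day off G → G becomes 11 days, finish becomes 33.

1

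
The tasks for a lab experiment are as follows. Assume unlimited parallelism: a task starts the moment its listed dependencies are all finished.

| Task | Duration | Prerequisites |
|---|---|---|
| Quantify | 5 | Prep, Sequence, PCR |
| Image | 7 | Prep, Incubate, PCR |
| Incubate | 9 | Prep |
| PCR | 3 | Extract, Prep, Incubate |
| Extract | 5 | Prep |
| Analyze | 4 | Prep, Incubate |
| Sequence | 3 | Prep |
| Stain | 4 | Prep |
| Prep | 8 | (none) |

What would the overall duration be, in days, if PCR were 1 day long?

25

Critical path before the change: Prep→Incubate→PCR→Image = 8+9+3+7 = 27 giving 27 days.
PCR lies on that path, so at 1 day the path becomes 25 days.
No other chain overtakes it, so the finish is 25 days.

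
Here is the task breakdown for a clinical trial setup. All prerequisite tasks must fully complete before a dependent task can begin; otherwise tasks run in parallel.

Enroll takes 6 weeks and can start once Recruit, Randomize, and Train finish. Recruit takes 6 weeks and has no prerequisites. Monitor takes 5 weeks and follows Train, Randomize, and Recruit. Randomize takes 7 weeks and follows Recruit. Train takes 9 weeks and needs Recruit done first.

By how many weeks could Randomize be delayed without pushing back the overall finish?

2

Critical path: Recruit→Train→Enroll = 6+9+6 = 21, so the finish is 21 weeks.
Longest path through Randomize: 19 weeks (earliest finish 13, latest finish 15).
Slack of Randomize = 8 − 6 = 2 weeks.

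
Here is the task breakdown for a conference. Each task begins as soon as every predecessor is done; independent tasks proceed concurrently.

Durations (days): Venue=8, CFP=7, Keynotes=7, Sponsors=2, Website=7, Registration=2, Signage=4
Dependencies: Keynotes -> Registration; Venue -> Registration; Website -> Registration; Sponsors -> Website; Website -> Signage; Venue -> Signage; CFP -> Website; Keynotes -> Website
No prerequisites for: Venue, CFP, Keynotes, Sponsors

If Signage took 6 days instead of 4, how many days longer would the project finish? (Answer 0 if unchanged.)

Critical path before the change: CFP→Website→Signage = 7+7+4 = 18 giving 18 days.
Signage lies on that path, so at 6 days the path becomes 20 days.
That remains the longest chain; total 20 days.
Change in finish: 20 − 18 = +2 days.

2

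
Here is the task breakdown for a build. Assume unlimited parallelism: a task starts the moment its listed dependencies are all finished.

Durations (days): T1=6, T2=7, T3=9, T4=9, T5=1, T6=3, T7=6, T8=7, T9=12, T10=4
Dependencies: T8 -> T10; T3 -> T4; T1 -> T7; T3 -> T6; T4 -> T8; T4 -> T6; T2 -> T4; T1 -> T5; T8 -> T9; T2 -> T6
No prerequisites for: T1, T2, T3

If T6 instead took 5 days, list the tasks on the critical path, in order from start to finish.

T3, T4, T8, T9

As given, the longest chain is T3→T4→T8→T9 = 9+9+7+12 = 37, so the finish is 37 days.
T6 has 16 days of float (longest path through it is 21).
The critical path is still T3→T4→T8→T9; finish is now 37 days.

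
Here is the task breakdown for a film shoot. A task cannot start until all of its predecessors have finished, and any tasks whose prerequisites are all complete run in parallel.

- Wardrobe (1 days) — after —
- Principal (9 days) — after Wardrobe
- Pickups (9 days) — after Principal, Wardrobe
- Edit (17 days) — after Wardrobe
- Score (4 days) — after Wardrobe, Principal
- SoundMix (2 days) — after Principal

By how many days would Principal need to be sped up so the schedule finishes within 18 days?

1

Current finish: 19 days; target: 18.
Principal is on every critical path, so each day cut from Principal cuts the finish by one (this holds down to a finish of 18).
Need 19 − 18 = 1 day off Principal → Principal becomes 8 days, finish becomes 18.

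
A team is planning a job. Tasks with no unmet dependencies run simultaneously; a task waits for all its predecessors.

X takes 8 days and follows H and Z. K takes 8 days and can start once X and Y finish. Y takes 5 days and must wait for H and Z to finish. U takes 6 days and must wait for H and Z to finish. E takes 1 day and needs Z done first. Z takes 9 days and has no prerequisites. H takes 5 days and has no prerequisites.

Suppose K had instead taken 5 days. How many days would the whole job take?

As given, the longest chain is Z→X→K = 9+8+8 = 25, so the finish is 25 days.
Since K is critical, the -3 change carries straight to that chain (now 22 days).
The critical path is still Z→X→K; finish is now 22 days.

22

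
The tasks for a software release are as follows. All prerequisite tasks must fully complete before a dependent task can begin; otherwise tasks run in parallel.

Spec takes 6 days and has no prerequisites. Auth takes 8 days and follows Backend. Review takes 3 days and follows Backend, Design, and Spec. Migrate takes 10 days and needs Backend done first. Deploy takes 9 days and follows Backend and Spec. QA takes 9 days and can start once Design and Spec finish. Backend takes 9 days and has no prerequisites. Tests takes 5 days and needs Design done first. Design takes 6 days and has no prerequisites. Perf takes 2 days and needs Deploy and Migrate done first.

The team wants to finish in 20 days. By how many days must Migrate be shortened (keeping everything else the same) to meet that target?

Current finish: 21 days; target: 20.
Migrate is on every critical path, so each day cut from Migrate cuts the finish by one (this holds down to a finish of 20).
Need 21 − 20 = 1 day off Migrate → Migrate becomes 9 days, finish becomes 20.

1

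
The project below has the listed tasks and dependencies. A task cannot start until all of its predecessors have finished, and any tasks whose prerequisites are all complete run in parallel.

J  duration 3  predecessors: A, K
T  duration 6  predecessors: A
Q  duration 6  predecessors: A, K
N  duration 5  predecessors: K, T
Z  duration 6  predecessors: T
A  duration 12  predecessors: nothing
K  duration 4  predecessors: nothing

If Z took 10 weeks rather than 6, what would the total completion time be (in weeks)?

28

Baseline: A→T→Z = 12+6+6 = 24 → 24 weeks.
Since Z is critical, the +4 change carries straight to that chain (now 28 weeks).
No other chain overtakes it, so the finish is 28 weeks.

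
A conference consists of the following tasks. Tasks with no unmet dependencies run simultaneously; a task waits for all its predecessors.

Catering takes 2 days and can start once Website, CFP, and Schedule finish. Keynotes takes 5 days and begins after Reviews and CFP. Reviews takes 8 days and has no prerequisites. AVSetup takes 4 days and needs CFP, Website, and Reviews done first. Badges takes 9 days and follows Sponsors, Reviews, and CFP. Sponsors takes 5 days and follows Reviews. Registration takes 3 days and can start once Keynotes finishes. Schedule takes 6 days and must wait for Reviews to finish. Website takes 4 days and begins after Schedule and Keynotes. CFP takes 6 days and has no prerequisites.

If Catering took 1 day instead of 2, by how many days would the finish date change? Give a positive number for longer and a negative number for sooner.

Actual critical path: Reviews→Schedule→Website→AVSetup = 8+6+4+4 = 22 ⇒ 22 days.
The longest path through Catering is only 20 days, so Catering has float 2.
That remains the longest chain; total 22 days.
Change in finish: 22 − 22 = +0 days.

0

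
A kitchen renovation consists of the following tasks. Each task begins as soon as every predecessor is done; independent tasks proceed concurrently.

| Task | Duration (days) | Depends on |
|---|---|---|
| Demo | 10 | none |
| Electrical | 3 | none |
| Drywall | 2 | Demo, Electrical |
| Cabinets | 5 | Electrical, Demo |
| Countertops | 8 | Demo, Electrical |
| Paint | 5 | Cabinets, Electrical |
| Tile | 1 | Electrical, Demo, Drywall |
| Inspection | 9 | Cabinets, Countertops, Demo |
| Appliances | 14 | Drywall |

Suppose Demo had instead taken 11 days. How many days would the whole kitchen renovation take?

28

Critical path before the change: Demo→Countertops→Inspection = 10+8+9 = 27 giving 27 days.
Demo is on the critical path; changing it to 11 makes that path 28 days.
That remains the longest chain; total 28 days.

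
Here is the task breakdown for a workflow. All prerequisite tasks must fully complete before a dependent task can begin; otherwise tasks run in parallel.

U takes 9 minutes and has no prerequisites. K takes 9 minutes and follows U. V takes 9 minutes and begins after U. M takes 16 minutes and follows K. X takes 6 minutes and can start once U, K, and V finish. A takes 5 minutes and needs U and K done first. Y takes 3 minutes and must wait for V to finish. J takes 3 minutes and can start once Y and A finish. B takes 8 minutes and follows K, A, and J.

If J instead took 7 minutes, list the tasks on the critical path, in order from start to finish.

Baseline: U→K→A→J→B = 9+9+5+3+8 = 34 → 34 minutes.
J is on the critical path; changing it to 7 makes that path 38 minutes.
No other chain overtakes it, so the finish is 38 minutes.

U, K, A, J, B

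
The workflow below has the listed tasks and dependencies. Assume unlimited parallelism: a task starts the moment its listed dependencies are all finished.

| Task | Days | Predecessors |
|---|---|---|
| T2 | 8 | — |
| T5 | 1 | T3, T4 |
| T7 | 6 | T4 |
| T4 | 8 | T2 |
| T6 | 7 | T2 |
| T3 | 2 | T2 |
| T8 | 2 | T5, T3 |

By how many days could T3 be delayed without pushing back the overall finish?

9

Critical path: T2→T4→T7 = 8+8+6 = 22, so the finish is 22 days.
Longest path through T3: 13 days (earliest finish 10, latest finish 19).
Slack of T3 = 17 − 8 = 9 days.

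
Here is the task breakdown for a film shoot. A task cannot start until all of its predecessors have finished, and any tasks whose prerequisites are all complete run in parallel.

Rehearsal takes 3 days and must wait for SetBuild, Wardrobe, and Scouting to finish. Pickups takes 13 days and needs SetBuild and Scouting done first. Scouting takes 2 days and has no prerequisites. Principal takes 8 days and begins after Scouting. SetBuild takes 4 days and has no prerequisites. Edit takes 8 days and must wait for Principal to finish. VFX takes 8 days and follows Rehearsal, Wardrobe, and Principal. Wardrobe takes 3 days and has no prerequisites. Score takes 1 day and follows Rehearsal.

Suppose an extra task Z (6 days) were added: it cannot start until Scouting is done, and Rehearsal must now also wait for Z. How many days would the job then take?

Originally the job takes 18 days.
With Z inserted, Rehearsal now waits for max(SetBuild, Wardrobe, Scouting, Z).
New critical path: Scouting→Z→Rehearsal→VFX = 2+6+3+8 = 19 ⇒ 19 days.

19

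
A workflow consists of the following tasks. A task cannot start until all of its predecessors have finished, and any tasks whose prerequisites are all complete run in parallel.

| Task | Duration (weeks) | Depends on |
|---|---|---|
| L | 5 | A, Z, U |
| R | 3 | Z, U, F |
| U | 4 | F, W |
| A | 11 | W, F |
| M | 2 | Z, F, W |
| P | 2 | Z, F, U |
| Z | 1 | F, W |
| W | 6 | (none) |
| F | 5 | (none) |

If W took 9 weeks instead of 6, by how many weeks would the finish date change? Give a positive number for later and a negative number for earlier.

3

Actual critical path: W→A→L = 6+11+5 = 22 ⇒ 22 weeks.
W lies on that path, so at 9 weeks the path becomes 25 weeks.
No other chain overtakes it, so the finish is 25 weeks.
Change in finish: 25 − 22 = +3 weeks.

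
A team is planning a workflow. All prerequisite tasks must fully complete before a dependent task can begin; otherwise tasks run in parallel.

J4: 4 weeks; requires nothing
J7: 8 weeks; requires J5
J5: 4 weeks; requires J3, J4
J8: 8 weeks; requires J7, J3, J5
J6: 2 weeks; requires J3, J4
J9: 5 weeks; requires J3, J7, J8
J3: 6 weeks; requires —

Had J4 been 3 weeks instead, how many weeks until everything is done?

31

The binding path is J3→J5→J7→J8→J9 = 6+4+8+8+5 = 31; finish at 31 weeks.
The longest path through J4 is only 29 weeks, so J4 has float 2.
That remains the longest chain; total 31 weeks.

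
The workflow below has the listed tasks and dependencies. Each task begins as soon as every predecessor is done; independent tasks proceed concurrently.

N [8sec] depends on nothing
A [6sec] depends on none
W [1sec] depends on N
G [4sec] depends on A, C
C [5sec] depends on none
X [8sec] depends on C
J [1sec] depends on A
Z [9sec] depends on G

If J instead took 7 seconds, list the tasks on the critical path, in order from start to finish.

A, G, Z

Critical path before the change: A→G→Z = 6+4+9 = 19 giving 19 seconds.
J has 12 seconds of float (longest path through it is 7).
The critical path is still A→G→Z; finish is now 19 seconds.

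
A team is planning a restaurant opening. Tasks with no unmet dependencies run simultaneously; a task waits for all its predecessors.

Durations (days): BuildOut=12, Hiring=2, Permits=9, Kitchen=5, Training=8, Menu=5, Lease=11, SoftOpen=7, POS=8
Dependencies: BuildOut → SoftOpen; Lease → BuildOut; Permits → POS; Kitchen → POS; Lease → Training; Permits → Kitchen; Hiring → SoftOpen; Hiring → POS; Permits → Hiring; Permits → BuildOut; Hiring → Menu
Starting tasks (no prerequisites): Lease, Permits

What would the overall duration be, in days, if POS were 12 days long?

30

As given, the longest chain is Lease→BuildOut→SoftOpen = 11+12+7 = 30, so the finish is 30 days.
POS is off the critical path — its longest chain is 22 days, giving 8 of slack.
No other chain overtakes it, so the finish is 30 days.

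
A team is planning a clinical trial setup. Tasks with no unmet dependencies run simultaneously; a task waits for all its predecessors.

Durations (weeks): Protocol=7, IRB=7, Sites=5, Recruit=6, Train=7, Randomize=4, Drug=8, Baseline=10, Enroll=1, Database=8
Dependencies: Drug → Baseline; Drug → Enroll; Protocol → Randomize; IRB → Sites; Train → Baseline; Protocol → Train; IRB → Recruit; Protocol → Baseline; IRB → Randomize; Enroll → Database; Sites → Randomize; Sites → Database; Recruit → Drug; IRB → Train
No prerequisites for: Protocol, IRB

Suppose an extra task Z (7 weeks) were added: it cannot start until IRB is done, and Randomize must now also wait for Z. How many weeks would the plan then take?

31

Originally the plan takes 31 weeks.
With Z inserted, Randomize now waits for max(IRB, Sites, Protocol, Z).
New critical path: IRB→Recruit→Drug→Baseline = 7+6+8+10 = 31 ⇒ 31 weeks.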